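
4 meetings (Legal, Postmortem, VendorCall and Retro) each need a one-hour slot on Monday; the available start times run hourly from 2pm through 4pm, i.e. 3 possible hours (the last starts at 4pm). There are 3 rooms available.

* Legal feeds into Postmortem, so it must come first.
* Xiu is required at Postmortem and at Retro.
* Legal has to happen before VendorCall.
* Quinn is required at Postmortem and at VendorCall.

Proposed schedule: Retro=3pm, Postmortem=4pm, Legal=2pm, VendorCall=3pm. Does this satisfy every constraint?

Yes

There are 3 rooms available — holds.
Legal feeds into Postmortem, so it must come first — holds.
Xiu is required at Postmortem and at Retro — holds.
Legal has to happen before VendorCall — holds.
Quinn is required at Postmortem and at VendorCall — holds.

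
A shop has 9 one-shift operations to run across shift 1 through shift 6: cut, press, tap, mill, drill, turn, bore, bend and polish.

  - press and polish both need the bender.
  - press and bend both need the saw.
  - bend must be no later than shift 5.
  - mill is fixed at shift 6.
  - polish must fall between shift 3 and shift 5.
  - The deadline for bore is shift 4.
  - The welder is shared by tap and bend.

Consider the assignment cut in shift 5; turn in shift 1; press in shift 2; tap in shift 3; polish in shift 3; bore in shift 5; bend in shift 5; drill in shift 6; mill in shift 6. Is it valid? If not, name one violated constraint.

No. The deadline for bore is shift 4 is not satisfied.

mill is fixed at shift 6 — holds.
The welder is shared by tap and bend — holds.
polish must fall between shift 3 and shift 5 — holds.
press and bend both need the saw — holds.
bend must be no later than shift 5 — holds.
The deadline for bore is shift 4 — violated.
press and polish both need the bender — holds.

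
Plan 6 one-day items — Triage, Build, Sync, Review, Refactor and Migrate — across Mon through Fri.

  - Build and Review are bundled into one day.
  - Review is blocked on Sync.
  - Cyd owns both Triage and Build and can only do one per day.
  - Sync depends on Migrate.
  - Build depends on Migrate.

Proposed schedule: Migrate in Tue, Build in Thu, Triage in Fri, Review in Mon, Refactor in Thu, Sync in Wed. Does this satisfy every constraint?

Build and Review are bundled into one day — violated.
Review is blocked on Sync — violated.
Cyd owns both Triage and Build and can only do one per day — holds.
Build depends on Migrate — holds.
Sync depends on Migrate — holds.

Invalid. Build and Review are bundled into one day.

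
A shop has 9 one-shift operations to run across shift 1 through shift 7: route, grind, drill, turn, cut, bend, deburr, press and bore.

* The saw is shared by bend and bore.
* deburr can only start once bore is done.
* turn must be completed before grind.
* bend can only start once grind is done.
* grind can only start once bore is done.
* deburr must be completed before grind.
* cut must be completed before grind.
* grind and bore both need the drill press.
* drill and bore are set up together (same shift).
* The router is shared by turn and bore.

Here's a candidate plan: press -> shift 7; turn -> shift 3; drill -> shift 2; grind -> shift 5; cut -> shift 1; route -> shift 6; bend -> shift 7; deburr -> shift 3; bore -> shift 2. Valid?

grind and bore both need the drill press — holds.
bend can only start once grind is done — holds.
cut must be completed before grind — holds.
The saw is shared by bend and bore — holds.
drill and bore are set up together (same shift) — holds.
deburr must be completed before grind — holds.
grind can only start once bore is done — holds.
deburr can only start once bore is done — holds.
turn must be completed before grind — holds.
The router is shared by turn and bore — holds.

Yes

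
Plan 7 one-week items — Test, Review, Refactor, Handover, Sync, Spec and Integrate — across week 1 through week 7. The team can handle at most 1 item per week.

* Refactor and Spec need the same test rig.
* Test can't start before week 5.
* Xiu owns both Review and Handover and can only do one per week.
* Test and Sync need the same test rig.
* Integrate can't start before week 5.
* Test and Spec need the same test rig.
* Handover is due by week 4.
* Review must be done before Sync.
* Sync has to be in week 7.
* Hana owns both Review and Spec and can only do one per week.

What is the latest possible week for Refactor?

week 4

Refactor at week 4 is achievable: Sync -> week 7, Refactor -> week 4, Handover -> week 1, Integrate -> week 6, Test -> week 5, Spec -> week 3, Review -> week 2.
Nothing later works — the conflict and capacity constraints rule out every week after week 4.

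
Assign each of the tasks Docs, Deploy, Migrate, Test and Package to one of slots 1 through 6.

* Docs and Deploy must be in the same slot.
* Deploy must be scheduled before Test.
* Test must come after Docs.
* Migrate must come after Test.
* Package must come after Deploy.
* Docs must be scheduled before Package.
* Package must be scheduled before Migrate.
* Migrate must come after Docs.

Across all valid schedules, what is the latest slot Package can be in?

Precedence pushes Package to at least 2; downstream work caps Package at 5.
Package at 5 is achievable: Docs in 1, Test in 2, Migrate in 6, Deploy in 1, Package in 5.

5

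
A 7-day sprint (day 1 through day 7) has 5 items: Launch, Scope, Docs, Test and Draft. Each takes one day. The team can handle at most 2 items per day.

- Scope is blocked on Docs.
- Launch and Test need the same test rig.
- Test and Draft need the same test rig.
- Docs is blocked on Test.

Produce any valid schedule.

Test=day 1, Scope=day 3, Docs=day 2, Draft=day 3, Launch=day 2

Checking: Docs(day 2) before Scope(day 3); Test(day 1) before Docs(day 2); Launch(day 2) != Test(day 1); Test(day 1) != Draft(day 3); max 2 per day (cap 2).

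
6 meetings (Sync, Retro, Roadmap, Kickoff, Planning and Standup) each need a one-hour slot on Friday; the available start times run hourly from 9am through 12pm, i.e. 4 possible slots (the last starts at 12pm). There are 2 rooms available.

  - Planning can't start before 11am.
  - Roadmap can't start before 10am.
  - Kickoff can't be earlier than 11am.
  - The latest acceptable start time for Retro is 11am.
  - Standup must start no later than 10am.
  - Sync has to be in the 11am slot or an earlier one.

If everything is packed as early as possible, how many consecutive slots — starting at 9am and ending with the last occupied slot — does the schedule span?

3 slots

With at most 2 per slot and 6 meetings, at least 3 slots are needed.
Kickoff can't be placed before 11am — that is slot 3 counting from 9am — so the schedule must run through at least 3 slots.
3 works (last occupied slot: 11am): for example Standup=9am, Planning=11am, Sync=9am, Retro=10am, Kickoff=11am, Roadmap=10am.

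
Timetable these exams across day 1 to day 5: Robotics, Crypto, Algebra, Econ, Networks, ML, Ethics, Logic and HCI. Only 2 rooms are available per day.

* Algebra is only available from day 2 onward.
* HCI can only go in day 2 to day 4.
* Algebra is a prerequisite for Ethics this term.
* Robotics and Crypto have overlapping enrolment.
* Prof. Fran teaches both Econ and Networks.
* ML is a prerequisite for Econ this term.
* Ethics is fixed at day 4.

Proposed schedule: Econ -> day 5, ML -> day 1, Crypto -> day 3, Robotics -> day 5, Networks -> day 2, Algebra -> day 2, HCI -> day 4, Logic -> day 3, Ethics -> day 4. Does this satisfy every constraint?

Valid

ML is a prerequisite for Econ this term — holds.
Only 2 rooms are available per day — holds.
Robotics and Crypto have overlapping enrolment — holds.
Prof. Fran teaches both Econ and Networks — holds.
HCI can only go in day 2 to day 4 — holds.
Algebra is a prerequisite for Ethics this term — holds.
Algebra is only available from day 2 onward — holds.
Ethics is fixed at day 4 — holds.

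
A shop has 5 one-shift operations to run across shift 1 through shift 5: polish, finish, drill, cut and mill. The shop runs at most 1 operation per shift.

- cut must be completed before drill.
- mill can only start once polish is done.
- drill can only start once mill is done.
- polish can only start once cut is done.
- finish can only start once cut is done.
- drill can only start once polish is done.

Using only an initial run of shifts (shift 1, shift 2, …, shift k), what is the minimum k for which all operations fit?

5 shifts

The precedence chain requires at least 4 distinct shifts.
With at most 1 per shift and 5 operations, at least 5 shifts are needed.
5 works (last occupied shift: shift 5): for example mill=shift 3, cut=shift 1, polish=shift 2, drill=shift 4, finish=shift 5.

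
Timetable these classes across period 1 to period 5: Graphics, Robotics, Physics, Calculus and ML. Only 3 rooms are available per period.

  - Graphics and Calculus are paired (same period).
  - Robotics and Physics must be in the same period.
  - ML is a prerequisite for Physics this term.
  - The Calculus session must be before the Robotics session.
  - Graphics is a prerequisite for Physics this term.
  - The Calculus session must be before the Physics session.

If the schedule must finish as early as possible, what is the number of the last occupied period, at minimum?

The precedence chain requires at least 2 distinct periods.
With at most 3 per period and 5 classes, at least 2 periods are needed.
2 works (last occupied period: period 2): for example Robotics=period 2; Physics=period 2; Calculus=period 1; ML=period 1; Graphics=period 1.

2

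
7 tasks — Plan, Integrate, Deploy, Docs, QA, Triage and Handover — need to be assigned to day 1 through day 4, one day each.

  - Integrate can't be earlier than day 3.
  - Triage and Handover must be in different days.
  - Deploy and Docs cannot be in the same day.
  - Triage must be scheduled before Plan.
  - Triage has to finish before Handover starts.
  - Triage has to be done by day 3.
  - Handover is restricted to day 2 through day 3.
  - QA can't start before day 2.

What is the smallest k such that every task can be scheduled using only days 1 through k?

The precedence chain requires at least 2 distinct days.
Integrate can't be placed before day 3, so the schedule must run through at least day 3.
3 works (last occupied day: day 3): for example Docs -> day 2, Plan -> day 2, QA -> day 2, Integrate -> day 3, Triage -> day 1, Handover -> day 2, Deploy -> day 1.

3 days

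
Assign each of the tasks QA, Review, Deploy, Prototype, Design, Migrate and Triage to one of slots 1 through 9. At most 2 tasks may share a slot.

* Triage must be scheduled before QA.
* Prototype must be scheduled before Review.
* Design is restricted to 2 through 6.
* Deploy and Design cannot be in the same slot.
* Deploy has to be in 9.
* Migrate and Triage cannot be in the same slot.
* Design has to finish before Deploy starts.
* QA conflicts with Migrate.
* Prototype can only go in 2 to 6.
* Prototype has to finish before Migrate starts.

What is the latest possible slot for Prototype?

6

Prototype is available from 2; Prototype's own window allows nothing later than 6.
Prototype at 6 is achievable: Migrate=7; Deploy=9; Design=2; QA=2; Review=7; Prototype=6; Triage=1.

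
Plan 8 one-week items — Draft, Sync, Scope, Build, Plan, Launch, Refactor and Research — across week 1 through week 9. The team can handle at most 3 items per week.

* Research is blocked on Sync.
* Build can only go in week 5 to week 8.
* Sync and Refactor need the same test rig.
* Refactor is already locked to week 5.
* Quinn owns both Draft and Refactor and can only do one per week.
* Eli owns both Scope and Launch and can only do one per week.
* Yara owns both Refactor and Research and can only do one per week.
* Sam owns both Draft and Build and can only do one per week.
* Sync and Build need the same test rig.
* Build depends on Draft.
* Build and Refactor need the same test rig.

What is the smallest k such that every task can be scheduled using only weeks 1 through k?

The precedence chain requires at least 2 distinct weeks.
With at most 3 per week and 8 tasks, at least 3 weeks are needed.
Build can't be placed before week 5, so the schedule must run through at least week 5.
Could 5 weeks be enough, i.e. nothing placed later than week 5? No: Build's window within 5 weeks is {week 5}; Refactor's window within 5 weeks is {week 5}; Refactor can't share with Build (week 5) → nothing is left.
So 5 weeks is not enough.
6 works (last occupied week: week 6): for example Refactor in week 5, Plan in week 2, Build in week 6, Draft in week 1, Research in week 2, Sync in week 1, Launch in week 2, Scope in week 1.

6 weeks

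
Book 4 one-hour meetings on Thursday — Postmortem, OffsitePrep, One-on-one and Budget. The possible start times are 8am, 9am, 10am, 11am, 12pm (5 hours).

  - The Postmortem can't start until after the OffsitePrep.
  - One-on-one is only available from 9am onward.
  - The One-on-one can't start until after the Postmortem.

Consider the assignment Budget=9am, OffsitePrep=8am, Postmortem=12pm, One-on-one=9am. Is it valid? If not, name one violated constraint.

One-on-one is only available from 9am onward — holds.
The One-on-one can't start until after the Postmortem — violated.
The Postmortem can't start until after the OffsitePrep — holds.

Invalid. The One-on-one can't start until after the Postmortem.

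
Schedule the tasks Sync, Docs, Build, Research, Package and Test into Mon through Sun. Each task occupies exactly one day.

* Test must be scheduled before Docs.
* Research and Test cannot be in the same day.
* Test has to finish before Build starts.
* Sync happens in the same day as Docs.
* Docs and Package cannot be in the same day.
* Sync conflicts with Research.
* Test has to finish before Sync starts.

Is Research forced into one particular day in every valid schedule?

No

Research can be Mon (e.g. Docs -> Wed, Test -> Tue, Build -> Wed, Package -> Mon, Research -> Mon, Sync -> Wed) or Tue (e.g. Package -> Mon; Research -> Tue; Sync -> Wed; Test -> Mon; Docs -> Wed; Build -> Tue).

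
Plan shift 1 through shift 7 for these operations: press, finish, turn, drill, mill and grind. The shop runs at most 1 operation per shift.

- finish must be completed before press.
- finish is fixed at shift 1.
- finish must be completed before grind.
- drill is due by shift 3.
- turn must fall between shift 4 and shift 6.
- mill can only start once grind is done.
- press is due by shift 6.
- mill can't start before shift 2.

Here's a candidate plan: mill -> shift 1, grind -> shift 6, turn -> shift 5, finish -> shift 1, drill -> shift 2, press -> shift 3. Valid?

turn must fall between shift 4 and shift 6 — holds.
The shop runs at most 1 operation per shift — violated.
drill is due by shift 3 — holds.
finish must be completed before press — holds.
press is due by shift 6 — holds.
mill can't start before shift 2 — violated.
finish is fixed at shift 1 — holds.
finish must be completed before grind — holds.
mill can only start once grind is done — violated.

Invalid. mill can't start before shift 2.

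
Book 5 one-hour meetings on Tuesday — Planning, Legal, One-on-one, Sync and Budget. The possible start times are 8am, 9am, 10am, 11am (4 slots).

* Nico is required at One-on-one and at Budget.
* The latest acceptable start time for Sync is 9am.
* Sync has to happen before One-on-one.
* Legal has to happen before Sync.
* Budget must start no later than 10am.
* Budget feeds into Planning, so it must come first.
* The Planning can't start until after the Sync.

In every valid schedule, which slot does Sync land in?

9am

Precedence pushes Sync to at least 9am; Sync's own window allows nothing later than 9am.
So Sync is pinned to 9am.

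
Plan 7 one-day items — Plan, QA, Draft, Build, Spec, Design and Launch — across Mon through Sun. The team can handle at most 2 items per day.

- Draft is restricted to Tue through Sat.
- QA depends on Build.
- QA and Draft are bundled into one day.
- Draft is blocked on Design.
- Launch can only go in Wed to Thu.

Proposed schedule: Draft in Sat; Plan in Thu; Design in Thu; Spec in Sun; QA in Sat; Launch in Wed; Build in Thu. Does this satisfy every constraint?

The team can handle at most 2 items per day — violated.
Draft is restricted to Tue through Sat — holds.
Draft is blocked on Design — holds.
QA and Draft are bundled into one day — holds.
Launch can only go in Wed to Thu — holds.
QA depends on Build — holds.

No — it violates: The team can handle at most 2 items per day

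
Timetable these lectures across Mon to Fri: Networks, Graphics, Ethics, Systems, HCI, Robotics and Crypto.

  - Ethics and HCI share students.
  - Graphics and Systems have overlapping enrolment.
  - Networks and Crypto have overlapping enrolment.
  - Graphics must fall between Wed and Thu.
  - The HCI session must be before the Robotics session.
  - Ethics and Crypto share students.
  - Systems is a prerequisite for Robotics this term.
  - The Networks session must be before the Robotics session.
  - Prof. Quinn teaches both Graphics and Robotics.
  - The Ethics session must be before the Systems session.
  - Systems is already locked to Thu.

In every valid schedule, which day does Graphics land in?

Wed

Graphics's window is Wed–Thu.
Systems is fixed at Thu, and Graphics can't share a day with Systems.
So Graphics must be Wed.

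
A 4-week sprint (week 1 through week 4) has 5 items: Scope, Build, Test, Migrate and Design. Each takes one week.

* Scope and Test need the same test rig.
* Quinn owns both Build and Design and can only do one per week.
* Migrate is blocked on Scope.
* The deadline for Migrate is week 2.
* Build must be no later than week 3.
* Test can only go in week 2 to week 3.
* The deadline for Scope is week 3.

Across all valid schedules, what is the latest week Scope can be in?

week 1

Scope's own window allows nothing later than week 3; downstream work caps Scope at week 1.
Scope at week 1 is achievable: Migrate -> week 2, Scope -> week 1, Design -> week 2, Build -> week 1, Test -> week 2.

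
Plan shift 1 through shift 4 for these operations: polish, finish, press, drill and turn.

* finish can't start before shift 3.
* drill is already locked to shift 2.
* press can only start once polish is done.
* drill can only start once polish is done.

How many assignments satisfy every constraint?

24

Splitting on finish: it can be shift 3 (12), shift 4 (12). Listing each branch's schedules as (polish, press, drill, turn) by shift number:
finish=shift 3: (1,2,2,1) (1,2,2,2) (1,2,2,3) (1,2,2,4) (1,3,2,1) (1,3,2,2) (1,3,2,3) (1,3,2,4) (1,4,2,1) (1,4,2,2) (1,4,2,3) (1,4,2,4) — 12.
finish=shift 4: (1,2,2,1) (1,2,2,2) (1,2,2,3) (1,2,2,4) (1,3,2,1) (1,3,2,2) (1,3,2,3) (1,3,2,4) (1,4,2,1) (1,4,2,2) (1,4,2,3) (1,4,2,4) — 12.
Summing: 12 + 12 = 24.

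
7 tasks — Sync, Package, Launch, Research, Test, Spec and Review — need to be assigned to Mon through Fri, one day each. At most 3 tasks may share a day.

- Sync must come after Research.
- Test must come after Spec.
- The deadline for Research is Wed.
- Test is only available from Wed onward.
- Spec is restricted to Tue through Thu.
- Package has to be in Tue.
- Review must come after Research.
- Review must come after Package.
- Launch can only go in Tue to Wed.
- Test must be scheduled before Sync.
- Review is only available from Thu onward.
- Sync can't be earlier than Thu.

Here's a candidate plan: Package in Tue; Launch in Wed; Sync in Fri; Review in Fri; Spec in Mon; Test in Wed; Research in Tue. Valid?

Sync can't be earlier than Thu — holds.
Review is only available from Thu onward — holds.
Test is only available from Wed onward — holds.
The deadline for Research is Wed — holds.
Review must come after Research — holds.
Test must come after Spec — holds.
Sync must come after Research — holds.
Package has to be in Tue — holds.
Spec is restricted to Tue through Thu — violated.
Launch can only go in Tue to Wed — holds.
Review must come after Package — holds.
Test must be scheduled before Sync — holds.
At most 3 tasks may share a day — holds.

Invalid. Spec is restricted to Tue through Thu.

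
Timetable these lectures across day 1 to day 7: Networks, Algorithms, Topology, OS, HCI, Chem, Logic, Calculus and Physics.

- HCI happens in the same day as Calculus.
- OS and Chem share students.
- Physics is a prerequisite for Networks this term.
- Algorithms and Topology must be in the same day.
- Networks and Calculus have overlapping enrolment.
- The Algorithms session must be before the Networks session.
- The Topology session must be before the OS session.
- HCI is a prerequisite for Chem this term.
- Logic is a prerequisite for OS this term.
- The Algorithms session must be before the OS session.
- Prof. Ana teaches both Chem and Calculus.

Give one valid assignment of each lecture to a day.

HCI -> day 1, Physics -> day 1, Networks -> day 2, OS -> day 2, Algorithms -> day 1, Calculus -> day 1, Logic -> day 1, Chem -> day 3, Topology -> day 1

Checking: Logic(day 1) before OS(day 2); Topology(day 1) before OS(day 2); Algorithms(day 1) before Networks(day 2); Algorithms(day 1) before OS(day 2); Physics(day 1) before Networks(day 2); HCI(day 1) before Chem(day 3); OS(day 2) != Chem(day 3); Chem(day 3) != Calculus(day 1); Networks(day 2) != Calculus(day 1); Algorithms = Topology = day 1; HCI = Calculus = day 1.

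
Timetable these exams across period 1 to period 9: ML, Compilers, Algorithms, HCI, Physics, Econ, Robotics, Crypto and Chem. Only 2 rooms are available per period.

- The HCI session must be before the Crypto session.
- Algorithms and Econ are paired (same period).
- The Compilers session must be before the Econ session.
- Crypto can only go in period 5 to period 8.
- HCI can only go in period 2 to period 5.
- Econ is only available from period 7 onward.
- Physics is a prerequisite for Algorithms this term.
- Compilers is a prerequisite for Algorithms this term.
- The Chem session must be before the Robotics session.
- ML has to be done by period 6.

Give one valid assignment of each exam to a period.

HCI=period 2; Econ=period 7; Crypto=period 5; Physics=period 2; Chem=period 3; Compilers=period 1; Algorithms=period 7; ML=period 1; Robotics=period 4

Checking: Compilers(period 1) before Algorithms(period 7); HCI(period 2) before Crypto(period 5); Chem(period 3) before Robotics(period 4); Physics(period 2) before Algorithms(period 7); Compilers(period 1) before Econ(period 7); Algorithms = Econ = period 7; Econ=period 7 in [period 7,period 9]; ML=period 1 in [period 1,period 6]; Crypto=period 5 in [period 5,period 8]; HCI=period 2 in [period 2,period 5]; max 2 per period (cap 2).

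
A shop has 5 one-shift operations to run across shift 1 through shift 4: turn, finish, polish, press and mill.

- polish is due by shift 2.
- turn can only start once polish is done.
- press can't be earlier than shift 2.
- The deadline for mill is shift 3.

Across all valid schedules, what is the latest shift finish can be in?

finish at shift 4 is achievable: finish -> shift 4; mill -> shift 1; polish -> shift 1; turn -> shift 2; press -> shift 2.

shift 4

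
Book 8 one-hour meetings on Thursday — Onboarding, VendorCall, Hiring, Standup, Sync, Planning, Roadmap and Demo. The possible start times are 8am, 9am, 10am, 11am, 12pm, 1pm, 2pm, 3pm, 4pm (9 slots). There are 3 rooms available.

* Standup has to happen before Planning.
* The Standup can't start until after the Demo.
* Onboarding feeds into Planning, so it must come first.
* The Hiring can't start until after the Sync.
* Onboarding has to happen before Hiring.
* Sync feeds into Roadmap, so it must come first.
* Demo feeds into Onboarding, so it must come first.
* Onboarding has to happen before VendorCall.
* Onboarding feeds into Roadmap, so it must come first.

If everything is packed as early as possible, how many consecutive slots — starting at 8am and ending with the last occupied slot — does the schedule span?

The precedence chain requires at least 3 distinct slots.
With at most 3 per slot and 8 meetings, at least 3 slots are needed.
Could 3 slots be enough, i.e. nothing placed later than 10am? No: Hiring must come after Onboarding (at 8am or later) → {9am, 10am}; Onboarding must come before Hiring (at 10am or earlier) → {8am, 9am}; VendorCall must come after Onboarding (at 8am or later) → {9am, 10am}; Roadmap must come after Onboarding (at 8am or later) → {9am, 10am}; Standup must come after Demo (at 8am or later) → {9am, 10am}; Demo must come before Standup (at 10am or earlier) → {8am, 9am}; Planning must come after Standup (at 9am or later) → {10am}; Onboarding must come after Demo (at 8am or later) → {9am}; Hiring must come after Onboarding (at 9am or later) → {10am}; VendorCall must come after Onboarding (at 9am or later) → {10am}; Roadmap must come after Onboarding (at 9am or later) → {10am}; that puts VendorCall, Hiring, Planning and Roadmap all in 10am — more than 3 per slot.
So 3 slots is not enough.
4 works (last occupied slot: 11am): for example Onboarding=9am, Standup=9am, Roadmap=10am, Hiring=10am, VendorCall=11am, Planning=10am, Demo=8am, Sync=8am.

4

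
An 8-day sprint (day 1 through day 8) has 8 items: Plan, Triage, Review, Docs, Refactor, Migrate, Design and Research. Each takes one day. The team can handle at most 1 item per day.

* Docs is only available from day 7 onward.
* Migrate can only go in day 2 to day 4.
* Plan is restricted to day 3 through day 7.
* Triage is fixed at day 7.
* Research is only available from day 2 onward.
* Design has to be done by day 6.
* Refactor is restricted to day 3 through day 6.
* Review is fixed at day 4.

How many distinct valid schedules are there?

Splitting on Plan: it can be day 3 (2), day 5 (3), day 6 (3). Listing each branch's schedules as (Triage, Review, Docs, Refactor, Migrate, Design, Research) by day number:
Plan=day 3: (7,4,8,5,2,1,6) (7,4,8,6,2,1,5) — 2.
Plan=day 5: (7,4,8,3,2,1,6) (7,4,8,6,2,1,3) (7,4,8,6,3,1,2) — 3.
Plan=day 6: (7,4,8,3,2,1,5) (7,4,8,5,2,1,3) (7,4,8,5,3,1,2) — 3.
Summing: 2 + 3 + 3 = 8.

8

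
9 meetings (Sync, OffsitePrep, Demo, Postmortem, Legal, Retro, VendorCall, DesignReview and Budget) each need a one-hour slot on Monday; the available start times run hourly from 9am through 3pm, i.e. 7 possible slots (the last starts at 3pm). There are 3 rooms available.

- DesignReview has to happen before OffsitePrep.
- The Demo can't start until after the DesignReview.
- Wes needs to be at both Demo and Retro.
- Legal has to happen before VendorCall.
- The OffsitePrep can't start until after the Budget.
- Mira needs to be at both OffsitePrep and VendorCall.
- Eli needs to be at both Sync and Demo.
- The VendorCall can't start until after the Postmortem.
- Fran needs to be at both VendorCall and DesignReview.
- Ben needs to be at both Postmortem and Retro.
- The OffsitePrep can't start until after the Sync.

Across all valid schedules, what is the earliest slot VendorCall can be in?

Precedence pushes VendorCall to at least 10am.
VendorCall at 10am is achievable: Demo in 11am, Budget in 10am, Legal in 9am, Retro in 12pm, Postmortem in 9am, DesignReview in 9am, Sync in 10am, OffsitePrep in 11am, VendorCall in 10am.

10am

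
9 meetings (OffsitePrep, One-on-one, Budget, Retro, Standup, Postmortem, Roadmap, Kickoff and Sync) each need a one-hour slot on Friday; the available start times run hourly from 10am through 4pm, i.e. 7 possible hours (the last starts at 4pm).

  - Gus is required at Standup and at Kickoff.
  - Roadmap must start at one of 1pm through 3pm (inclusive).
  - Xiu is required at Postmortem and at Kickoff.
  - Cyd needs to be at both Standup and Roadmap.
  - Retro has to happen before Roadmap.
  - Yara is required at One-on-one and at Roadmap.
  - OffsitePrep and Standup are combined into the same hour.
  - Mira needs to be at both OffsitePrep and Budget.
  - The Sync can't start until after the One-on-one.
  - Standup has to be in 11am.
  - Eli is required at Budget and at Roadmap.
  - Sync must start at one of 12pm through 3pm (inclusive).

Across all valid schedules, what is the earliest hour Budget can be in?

10am

Budget at 10am is achievable: Standup in 11am, Roadmap in 1pm, One-on-one in 10am, Retro in 10am, Sync in 12pm, Budget in 10am, Postmortem in 10am, OffsitePrep in 11am, Kickoff in 12pm.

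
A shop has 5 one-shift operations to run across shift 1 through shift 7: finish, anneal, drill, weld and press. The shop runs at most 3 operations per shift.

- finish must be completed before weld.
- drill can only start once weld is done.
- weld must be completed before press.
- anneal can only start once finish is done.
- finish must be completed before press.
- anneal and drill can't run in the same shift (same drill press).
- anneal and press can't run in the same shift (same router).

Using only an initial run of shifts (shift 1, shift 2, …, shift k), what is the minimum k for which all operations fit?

3

The precedence chain requires at least 3 distinct shifts.
With at most 3 per shift and 5 operations, at least 2 shifts are needed.
3 works (last occupied shift: shift 3): for example anneal in shift 2, drill in shift 3, weld in shift 2, press in shift 3, finish in shift 1.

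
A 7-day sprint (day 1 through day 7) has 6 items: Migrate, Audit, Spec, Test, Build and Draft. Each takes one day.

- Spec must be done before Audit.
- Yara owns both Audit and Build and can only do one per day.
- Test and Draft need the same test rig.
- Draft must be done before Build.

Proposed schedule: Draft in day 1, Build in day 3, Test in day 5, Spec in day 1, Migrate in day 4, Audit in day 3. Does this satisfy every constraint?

Invalid. Yara owns both Audit and Build and can only do one per day.

Spec must be done before Audit — holds.
Test and Draft need the same test rig — holds.
Draft must be done before Build — holds.
Yara owns both Audit and Build and can only do one per day — violated.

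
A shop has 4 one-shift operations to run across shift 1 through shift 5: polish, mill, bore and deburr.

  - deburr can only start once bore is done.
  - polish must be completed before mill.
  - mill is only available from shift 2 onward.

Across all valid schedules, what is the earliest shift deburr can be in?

shift 2

Precedence pushes deburr to at least shift 2.
deburr at shift 2 is achievable: mill in shift 2, deburr in shift 2, bore in shift 1, polish in shift 1.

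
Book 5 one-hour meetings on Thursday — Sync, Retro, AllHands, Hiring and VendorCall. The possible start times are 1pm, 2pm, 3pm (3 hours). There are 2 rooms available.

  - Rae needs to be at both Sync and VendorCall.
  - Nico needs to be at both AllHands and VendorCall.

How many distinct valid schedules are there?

Splitting on Sync: it can be 1pm (18), 2pm (18), 3pm (18). Listing each branch's schedules as (Retro, AllHands, Hiring, VendorCall):
Sync=1pm: (1pm,2pm,2pm,3pm) (1pm,2pm,3pm,3pm) (1pm,3pm,2pm,2pm) (1pm,3pm,3pm,2pm) (2pm,1pm,2pm,3pm) (2pm,1pm,3pm,2pm) (2pm,1pm,3pm,3pm) (2pm,2pm,1pm,3pm) (2pm,2pm,3pm,3pm) (2pm,3pm,1pm,2pm) (2pm,3pm,3pm,2pm) (3pm,1pm,2pm,2pm) (3pm,1pm,2pm,3pm) (3pm,1pm,3pm,2pm) (3pm,2pm,1pm,3pm) (3pm,2pm,2pm,3pm) (3pm,3pm,1pm,2pm) (3pm,3pm,2pm,2pm) — 18.
Sync=2pm: (1pm,1pm,2pm,3pm) (1pm,1pm,3pm,3pm) (1pm,2pm,1pm,3pm) (1pm,2pm,3pm,1pm) (1pm,2pm,3pm,3pm) (1pm,3pm,2pm,1pm) (1pm,3pm,3pm,1pm) (2pm,1pm,1pm,3pm) (2pm,1pm,3pm,3pm) (2pm,3pm,1pm,1pm) (2pm,3pm,3pm,1pm) (3pm,1pm,1pm,3pm) (3pm,1pm,2pm,3pm) (3pm,2pm,1pm,1pm) (3pm,2pm,1pm,3pm) (3pm,2pm,3pm,1pm) (3pm,3pm,1pm,1pm) (3pm,3pm,2pm,1pm) — 18.
Sync=3pm: (1pm,1pm,2pm,2pm) (1pm,1pm,3pm,2pm) (1pm,2pm,2pm,1pm) (1pm,2pm,3pm,1pm) (1pm,3pm,1pm,2pm) (1pm,3pm,2pm,1pm) (1pm,3pm,2pm,2pm) (2pm,1pm,1pm,2pm) (2pm,1pm,3pm,2pm) (2pm,2pm,1pm,1pm) (2pm,2pm,3pm,1pm) (2pm,3pm,1pm,1pm) (2pm,3pm,1pm,2pm) (2pm,3pm,2pm,1pm) (3pm,1pm,1pm,2pm) (3pm,1pm,2pm,2pm) (3pm,2pm,1pm,1pm) (3pm,2pm,2pm,1pm) — 18.
Summing: 18 + 18 + 18 = 54.

54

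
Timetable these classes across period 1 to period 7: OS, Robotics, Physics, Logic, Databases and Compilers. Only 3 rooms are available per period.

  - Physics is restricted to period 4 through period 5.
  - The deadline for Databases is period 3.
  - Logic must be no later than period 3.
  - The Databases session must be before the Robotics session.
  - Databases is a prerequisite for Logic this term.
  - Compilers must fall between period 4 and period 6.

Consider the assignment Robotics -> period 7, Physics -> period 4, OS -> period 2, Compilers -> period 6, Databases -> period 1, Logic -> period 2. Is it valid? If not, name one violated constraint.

Yes

The deadline for Databases is period 3 — holds.
Physics is restricted to period 4 through period 5 — holds.
Compilers must fall between period 4 and period 6 — holds.
The Databases session must be before the Robotics session — holds.
Only 3 rooms are available per period — holds.
Databases is a prerequisite for Logic this term — holds.
Logic must be no later than period 3 — holds.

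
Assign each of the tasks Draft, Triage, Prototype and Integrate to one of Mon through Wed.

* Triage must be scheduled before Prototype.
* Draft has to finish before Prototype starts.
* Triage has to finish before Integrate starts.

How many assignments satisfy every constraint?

8

Splitting on Draft: it can be Mon (5), Tue (3). Listing each branch's schedules as (Triage, Prototype, Integrate):
Draft=Mon: (Mon,Tue,Tue) (Mon,Tue,Wed) (Mon,Wed,Tue) (Mon,Wed,Wed) (Tue,Wed,Wed) — 5.
Draft=Tue: (Mon,Wed,Tue) (Mon,Wed,Wed) (Tue,Wed,Wed) — 3.
Summing: 5 + 3 = 8.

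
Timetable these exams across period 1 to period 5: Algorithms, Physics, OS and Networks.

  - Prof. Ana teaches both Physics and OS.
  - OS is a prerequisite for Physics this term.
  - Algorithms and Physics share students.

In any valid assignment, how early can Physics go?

period 2

Precedence pushes Physics to at least period 2.
Physics at period 2 is achievable: Physics -> period 2, OS -> period 1, Networks -> period 1, Algorithms -> period 1.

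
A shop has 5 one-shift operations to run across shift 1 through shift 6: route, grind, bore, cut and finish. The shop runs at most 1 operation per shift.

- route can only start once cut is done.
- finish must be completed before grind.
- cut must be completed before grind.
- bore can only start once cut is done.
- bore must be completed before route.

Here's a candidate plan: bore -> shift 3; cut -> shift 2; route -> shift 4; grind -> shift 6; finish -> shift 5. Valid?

Yes

bore must be completed before route — holds.
route can only start once cut is done — holds.
finish must be completed before grind — holds.
cut must be completed before grind — holds.
bore can only start once cut is done — holds.
The shop runs at most 1 operation per shift — holds.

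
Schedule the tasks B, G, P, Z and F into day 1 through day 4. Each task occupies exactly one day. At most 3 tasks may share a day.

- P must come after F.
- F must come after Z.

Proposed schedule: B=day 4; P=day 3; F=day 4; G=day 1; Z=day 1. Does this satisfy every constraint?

Invalid. P must come after F.

F must come after Z — holds.
P must come after F — violated.
At most 3 tasks may share a day — holds.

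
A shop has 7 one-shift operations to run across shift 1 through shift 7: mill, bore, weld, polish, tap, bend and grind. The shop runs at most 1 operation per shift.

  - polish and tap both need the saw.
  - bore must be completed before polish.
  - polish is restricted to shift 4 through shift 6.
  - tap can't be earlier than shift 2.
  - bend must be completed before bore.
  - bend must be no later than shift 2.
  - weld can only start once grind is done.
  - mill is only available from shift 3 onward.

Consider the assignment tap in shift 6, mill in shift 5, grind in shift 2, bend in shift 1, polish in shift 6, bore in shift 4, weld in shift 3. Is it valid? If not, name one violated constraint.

bore must be completed before polish — holds.
tap can't be earlier than shift 2 — holds.
weld can only start once grind is done — holds.
bend must be no later than shift 2 — holds.
bend must be completed before bore — holds.
polish is restricted to shift 4 through shift 6 — holds.
polish and tap both need the saw — violated.
mill is only available from shift 3 onward — holds.
The shop runs at most 1 operation per shift — violated.

No — it violates: polish and tap both need the saw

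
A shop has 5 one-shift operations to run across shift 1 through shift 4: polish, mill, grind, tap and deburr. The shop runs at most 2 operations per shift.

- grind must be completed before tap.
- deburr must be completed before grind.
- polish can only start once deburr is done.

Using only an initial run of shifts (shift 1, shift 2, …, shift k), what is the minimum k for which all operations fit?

3

The precedence chain requires at least 3 distinct shifts.
With at most 2 per shift and 5 operations, at least 3 shifts are needed.
3 works (last occupied shift: shift 3): for example deburr -> shift 1, tap -> shift 3, grind -> shift 2, polish -> shift 2, mill -> shift 1.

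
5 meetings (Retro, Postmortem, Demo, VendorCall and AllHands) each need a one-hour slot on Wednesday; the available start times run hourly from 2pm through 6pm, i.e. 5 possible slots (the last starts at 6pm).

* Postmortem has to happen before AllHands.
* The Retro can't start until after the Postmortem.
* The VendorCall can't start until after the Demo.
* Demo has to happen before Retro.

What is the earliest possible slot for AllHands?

3pm

Precedence pushes AllHands to at least 3pm.
AllHands at 3pm is achievable: AllHands in 3pm; Postmortem in 2pm; VendorCall in 3pm; Demo in 2pm; Retro in 3pm.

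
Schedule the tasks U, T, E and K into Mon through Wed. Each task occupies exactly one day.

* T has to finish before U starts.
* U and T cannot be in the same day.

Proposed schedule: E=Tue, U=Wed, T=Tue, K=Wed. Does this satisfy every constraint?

Yes

T has to finish before U starts — holds.
U and T cannot be in the same day — holds.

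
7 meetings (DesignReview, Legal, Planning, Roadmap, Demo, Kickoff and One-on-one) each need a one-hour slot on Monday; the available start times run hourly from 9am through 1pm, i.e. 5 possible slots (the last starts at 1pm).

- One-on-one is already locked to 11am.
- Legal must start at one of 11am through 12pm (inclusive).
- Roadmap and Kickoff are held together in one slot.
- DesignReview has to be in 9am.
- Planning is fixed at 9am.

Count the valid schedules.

Splitting on Legal: it can be 11am (25), 12pm (25). Listing each branch's schedules as (DesignReview, Planning, Roadmap, Demo, Kickoff, One-on-one):
Legal=11am: (9am,9am,9am,9am,9am,11am) (9am,9am,9am,10am,9am,11am) (9am,9am,9am,11am,9am,11am) (9am,9am,9am,12pm,9am,11am) (9am,9am,9am,1pm,9am,11am) (9am,9am,10am,9am,10am,11am) (9am,9am,10am,10am,10am,11am) (9am,9am,10am,11am,10am,11am) (9am,9am,10am,12pm,10am,11am) (9am,9am,10am,1pm,10am,11am) (9am,9am,11am,9am,11am,11am) (9am,9am,11am,10am,11am,11am) (9am,9am,11am,11am,11am,11am) (9am,9am,11am,12pm,11am,11am) (9am,9am,11am,1pm,11am,11am) (9am,9am,12pm,9am,12pm,11am) (9am,9am,12pm,10am,12pm,11am) (9am,9am,12pm,11am,12pm,11am) (9am,9am,12pm,12pm,12pm,11am) (9am,9am,12pm,1pm,12pm,11am) (9am,9am,1pm,9am,1pm,11am) (9am,9am,1pm,10am,1pm,11am) (9am,9am,1pm,11am,1pm,11am) (9am,9am,1pm,12pm,1pm,11am) (9am,9am,1pm,1pm,1pm,11am) — 25.
Legal=12pm: (9am,9am,9am,9am,9am,11am) (9am,9am,9am,10am,9am,11am) (9am,9am,9am,11am,9am,11am) (9am,9am,9am,12pm,9am,11am) (9am,9am,9am,1pm,9am,11am) (9am,9am,10am,9am,10am,11am) (9am,9am,10am,10am,10am,11am) (9am,9am,10am,11am,10am,11am) (9am,9am,10am,12pm,10am,11am) (9am,9am,10am,1pm,10am,11am) (9am,9am,11am,9am,11am,11am) (9am,9am,11am,10am,11am,11am) (9am,9am,11am,11am,11am,11am) (9am,9am,11am,12pm,11am,11am) (9am,9am,11am,1pm,11am,11am) (9am,9am,12pm,9am,12pm,11am) (9am,9am,12pm,10am,12pm,11am) (9am,9am,12pm,11am,12pm,11am) (9am,9am,12pm,12pm,12pm,11am) (9am,9am,12pm,1pm,12pm,11am) (9am,9am,1pm,9am,1pm,11am) (9am,9am,1pm,10am,1pm,11am) (9am,9am,1pm,11am,1pm,11am) (9am,9am,1pm,12pm,1pm,11am) (9am,9am,1pm,1pm,1pm,11am) — 25.
Summing: 25 + 25 = 50.

50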